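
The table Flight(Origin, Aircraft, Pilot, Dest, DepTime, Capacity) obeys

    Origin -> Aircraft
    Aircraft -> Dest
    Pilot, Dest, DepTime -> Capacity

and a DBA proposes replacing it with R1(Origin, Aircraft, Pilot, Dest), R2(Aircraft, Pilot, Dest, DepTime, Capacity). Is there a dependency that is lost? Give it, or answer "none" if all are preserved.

Origin → Aircraft lies within R1.
Aircraft → Dest lies within R1.
Pilot, Dest, DepTime → Capacity lies within R2.
Every dependency is enforceable on the fragments, so the decomposition is dependency-preserving.

none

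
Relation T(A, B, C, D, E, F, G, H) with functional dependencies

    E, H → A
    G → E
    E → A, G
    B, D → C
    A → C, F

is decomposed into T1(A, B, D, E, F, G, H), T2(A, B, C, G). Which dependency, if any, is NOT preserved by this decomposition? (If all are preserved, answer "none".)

Check B, D → C: no single fragment contains all of {B, C, D}, and the restricted closure of {B, D} across the fragments never reaches {C}.
E, H → A is preserved.
G → E is preserved.
E → A, G is preserved.
A → C, F is preserved.

B, D → C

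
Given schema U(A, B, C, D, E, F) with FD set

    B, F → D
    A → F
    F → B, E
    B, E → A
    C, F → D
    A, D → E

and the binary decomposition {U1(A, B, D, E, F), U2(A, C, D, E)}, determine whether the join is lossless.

Common attributes: U1 ∩ U2 = {A, D, E}.
Closure of {A, D, E}: A → F applies, adding F; F → B, E applies, adding B. So (A, D, E)⁺ = {A, B, D, E, F}.
This closure contains every attribute of U1, so U1 ∩ U2 → U1. The join is lossless.

Yes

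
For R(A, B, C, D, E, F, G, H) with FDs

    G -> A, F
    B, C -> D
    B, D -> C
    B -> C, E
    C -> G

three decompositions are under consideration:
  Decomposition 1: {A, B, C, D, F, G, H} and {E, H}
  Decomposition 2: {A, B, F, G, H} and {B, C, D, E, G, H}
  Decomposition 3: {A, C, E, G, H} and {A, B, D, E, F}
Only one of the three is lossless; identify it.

Decomposition 1: common = {H}, closure = {H} → lossy.
Decomposition 2: common = {B, G, H}, closure = {A, B, C, D, E, F, G, H} → lossless.
Decomposition 3: common = {A, E}, closure = {A, E} → lossy.

Decomposition 2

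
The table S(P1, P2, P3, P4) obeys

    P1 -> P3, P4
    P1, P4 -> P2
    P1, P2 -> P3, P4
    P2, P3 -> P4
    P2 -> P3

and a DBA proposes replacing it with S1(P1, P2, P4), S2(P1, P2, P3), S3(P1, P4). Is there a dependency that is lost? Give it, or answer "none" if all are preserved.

none

P1 → P3, P4: restricted closure across fragments reaches P3, P4.
P1, P4 → P2 lies within S1.
P1, P2 → P3, P4: restricted closure across fragments reaches P3, P4.
P2, P3 → P4: restricted closure across fragments reaches P4.
P2 → P3 lies within S2.
Every dependency is enforceable on the fragments, so the decomposition is dependency-preserving.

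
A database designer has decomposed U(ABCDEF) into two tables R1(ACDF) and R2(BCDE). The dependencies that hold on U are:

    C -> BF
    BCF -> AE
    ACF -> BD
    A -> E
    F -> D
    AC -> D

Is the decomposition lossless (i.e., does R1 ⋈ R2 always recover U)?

Common attributes: R1 ∩ R2 = {CD}.
Closure of {CD}: C → BF applies, adding BF; BCF → AE applies, adding AE. So (CD)⁺ = {ABCDEF}.
This closure contains every attribute of R1, so R1 ∩ R2 → R1. The join is lossless.

Yes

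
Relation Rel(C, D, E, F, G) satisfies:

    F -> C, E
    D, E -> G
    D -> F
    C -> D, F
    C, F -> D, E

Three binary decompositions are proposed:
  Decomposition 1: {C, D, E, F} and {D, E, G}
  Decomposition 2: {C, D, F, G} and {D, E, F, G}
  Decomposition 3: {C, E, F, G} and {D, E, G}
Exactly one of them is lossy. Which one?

Decomposition 3

Decomposition 1: common = {D, E}, closure = {C, D, E, F, G} → lossless.
Decomposition 2: common = {D, F, G}, closure = {C, D, E, F, G} → lossless.
Decomposition 3: common = {E, G}, closure = {E, G} → lossy.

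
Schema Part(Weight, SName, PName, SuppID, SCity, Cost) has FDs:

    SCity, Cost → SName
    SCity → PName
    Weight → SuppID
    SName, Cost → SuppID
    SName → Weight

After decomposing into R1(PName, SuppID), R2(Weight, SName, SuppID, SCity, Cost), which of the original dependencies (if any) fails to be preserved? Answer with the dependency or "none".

SCity → PName

Check SCity → PName: no single fragment contains all of {PName, SCity}, and the restricted closure of {SCity} across the fragments never reaches {PName}.
SCity, Cost → SName is preserved.
Weight → SuppID is preserved.
SName, Cost → SuppID is preserved.
SName → Weight is preserved.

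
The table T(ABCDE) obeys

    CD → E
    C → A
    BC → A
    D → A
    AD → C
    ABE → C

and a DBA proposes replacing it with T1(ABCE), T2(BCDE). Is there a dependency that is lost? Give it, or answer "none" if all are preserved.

none

CD → E lies within T2.
C → A lies within T1.
BC → A lies within T1.
D → A: restricted closure across fragments reaches A.
AD → C: restricted closure across fragments reaches C.
ABE → C lies within T1.
Every dependency is enforceable on the fragments, so the decomposition is dependency-preserving.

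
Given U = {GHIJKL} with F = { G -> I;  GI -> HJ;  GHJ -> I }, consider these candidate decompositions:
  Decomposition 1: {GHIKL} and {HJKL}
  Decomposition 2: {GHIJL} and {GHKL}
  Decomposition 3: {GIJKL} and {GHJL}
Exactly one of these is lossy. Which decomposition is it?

Decomposition 1

Decomposition 1: common = {HKL}, closure = {HKL} → lossy.
Decomposition 2: common = {GHL}, closure = {GHIJL} → lossless.
Decomposition 3: common = {GJL}, closure = {GHIJL} → lossless.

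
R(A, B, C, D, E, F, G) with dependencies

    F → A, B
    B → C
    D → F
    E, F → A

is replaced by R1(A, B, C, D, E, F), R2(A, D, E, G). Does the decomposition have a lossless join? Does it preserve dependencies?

Lossless test: (A, D, E)⁺ = {A, B, C, D, E, F}, which contains all of one fragment — lossless.
Dependency preservation: every FD's attributes lie within a single fragment, so each can be enforced locally — preserved.

lossless and dependency-preserving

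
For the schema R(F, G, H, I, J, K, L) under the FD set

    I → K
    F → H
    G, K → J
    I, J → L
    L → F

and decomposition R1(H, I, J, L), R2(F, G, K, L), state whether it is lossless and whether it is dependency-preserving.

Lossless test: (L)⁺ = {F, H, L}, which is a superkey of neither fragment — lossy.
Dependency preservation: the restricted closure of {I} across the fragments never reaches {K}, so I → K cannot be enforced without a join — not preserved.

lossy and not dependency-preserving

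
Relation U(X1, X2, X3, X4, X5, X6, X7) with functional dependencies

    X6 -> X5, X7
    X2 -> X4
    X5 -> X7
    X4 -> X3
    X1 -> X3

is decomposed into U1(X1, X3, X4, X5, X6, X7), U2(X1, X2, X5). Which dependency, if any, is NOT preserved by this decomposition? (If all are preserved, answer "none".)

Check X2 → X4: no single fragment contains all of {X2, X4}, and the restricted closure of {X2} across the fragments never reaches {X4}.
X6 → X5, X7 is preserved.
X5 → X7 is preserved.
X4 → X3 is preserved.
X1 → X3 is preserved.

X2 -> X4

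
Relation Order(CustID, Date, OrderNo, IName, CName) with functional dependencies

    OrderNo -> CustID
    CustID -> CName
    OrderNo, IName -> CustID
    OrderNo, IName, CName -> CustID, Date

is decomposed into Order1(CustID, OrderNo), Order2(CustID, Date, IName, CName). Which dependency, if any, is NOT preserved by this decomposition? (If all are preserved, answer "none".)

OrderNo, IName, CName -> CustID, Date

Check OrderNo, IName, CName → CustID, Date: no single fragment contains all of {CustID, Date, OrderNo, IName, CName}, and the restricted closure of {OrderNo, IName, CName} across the fragments never reaches {CustID, Date}.
OrderNo → CustID is preserved.
CustID → CName is preserved.
OrderNo, IName → CustID is preserved.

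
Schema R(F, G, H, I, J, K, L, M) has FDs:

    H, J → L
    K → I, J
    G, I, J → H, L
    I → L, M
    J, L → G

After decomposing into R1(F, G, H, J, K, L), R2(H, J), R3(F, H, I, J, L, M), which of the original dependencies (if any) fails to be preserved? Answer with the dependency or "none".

K → I, J

Check K → I, J: no single fragment contains all of {I, J, K}, and the restricted closure of {K} across the fragments never reaches {I, J}.
H, J → L is preserved.
G, I, J → H, L is preserved.
I → L, M is preserved.
J, L → G is preserved.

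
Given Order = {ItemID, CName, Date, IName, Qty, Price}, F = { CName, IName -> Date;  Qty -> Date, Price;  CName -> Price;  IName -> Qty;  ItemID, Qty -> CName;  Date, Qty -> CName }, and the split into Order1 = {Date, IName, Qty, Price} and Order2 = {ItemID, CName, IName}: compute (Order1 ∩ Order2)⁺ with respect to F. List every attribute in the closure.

Order1 ∩ Order2 = {IName}.
IName → Qty applies, adding Qty
Qty → Date, Price applies, adding Date, Price
Date, Qty → CName applies, adding CName
Closure: {CName, Date, IName, Qty, Price}.

CName, Date, IName, Qty, Price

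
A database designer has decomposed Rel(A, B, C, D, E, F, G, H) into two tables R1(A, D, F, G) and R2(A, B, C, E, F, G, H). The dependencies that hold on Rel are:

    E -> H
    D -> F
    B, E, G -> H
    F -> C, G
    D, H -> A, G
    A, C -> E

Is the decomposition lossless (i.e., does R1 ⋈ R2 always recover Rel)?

No

Common attributes: R1 ∩ R2 = {A, F, G}.
Closure of {A, F, G}: F → C, G applies, adding C; A, C → E applies, adding E; E → H applies, adding H. So (A, F, G)⁺ = {A, C, E, F, G, H}.
The closure contains neither all of R1 = {A, D, F, G} nor all of R2 = {A, B, C, E, F, G, H}, so the common attributes are not a superkey of either fragment. The join is lossy.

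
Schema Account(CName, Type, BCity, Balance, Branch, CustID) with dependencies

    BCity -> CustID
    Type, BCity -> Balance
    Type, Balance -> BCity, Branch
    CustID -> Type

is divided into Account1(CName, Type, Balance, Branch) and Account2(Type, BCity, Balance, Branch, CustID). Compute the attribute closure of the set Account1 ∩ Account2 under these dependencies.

Type, BCity, Balance, Branch, CustID

Account1 ∩ Account2 = {Type, Balance, Branch}.
Type, Balance → BCity, Branch applies, adding BCity
BCity → CustID applies, adding CustID
Closure: {Type, BCity, Balance, Branch, CustID}.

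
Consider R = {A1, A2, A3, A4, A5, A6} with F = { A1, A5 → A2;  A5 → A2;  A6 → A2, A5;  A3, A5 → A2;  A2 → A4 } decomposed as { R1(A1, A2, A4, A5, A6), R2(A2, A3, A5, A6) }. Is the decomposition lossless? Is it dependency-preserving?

lossy but dependency-preserving

Lossless test: (A2, A5, A6)⁺ = {A2, A4, A5, A6}, which is a superkey of neither fragment — lossy.
Dependency preservation: every FD's attributes lie within a single fragment, so each can be enforced locally — preserved.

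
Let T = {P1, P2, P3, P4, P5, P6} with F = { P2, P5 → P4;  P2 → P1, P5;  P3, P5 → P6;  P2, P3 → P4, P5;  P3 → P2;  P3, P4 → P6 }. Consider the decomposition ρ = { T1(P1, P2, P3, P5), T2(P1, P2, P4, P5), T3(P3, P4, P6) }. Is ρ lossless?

Yes

Chase test. Columns are P1, P2, P3, P4, P5, P6; row i has aⱼ where attribute j ∈ Ti, else bᵢⱼ.
Initial tableau (one row per fragment):
  row 1: a1 a2 a3 b14 a5 b16
  row 2: a1 a2 b23 a4 a5 b26
  row 3: b31 b32 a3 a4 b35 a6
Rows 1 and 2 agree on P2, P5; apply P2, P5→P4 and equate their P4 entries.
Rows 1 and 3 agree on P3; apply P3→P2 and equate their P2 entries.
Rows 1 and 3 agree on P3, P4; apply P3, P4→P6 and equate their P6 entries.
Rows 1 and 3 agree on P2; apply P2→P1, P5 and equate their P1, P5 entries.
Row 1 is now all distinguished symbols — the join is lossless.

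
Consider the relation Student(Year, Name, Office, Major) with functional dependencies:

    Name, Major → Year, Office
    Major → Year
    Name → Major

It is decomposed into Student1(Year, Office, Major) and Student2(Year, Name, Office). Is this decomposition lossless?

Common attributes: Student1 ∩ Student2 = {Year, Office}.
No dependency enlarges {Year, Office}, so (Year, Office)⁺ = {Year, Office}.
The closure contains neither all of Student1 = {Year, Office, Major} nor all of Student2 = {Year, Name, Office}, so the common attributes are not a superkey of either fragment. The join is lossy.

No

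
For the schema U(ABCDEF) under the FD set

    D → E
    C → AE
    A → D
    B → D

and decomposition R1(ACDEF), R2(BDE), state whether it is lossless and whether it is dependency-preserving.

lossy but dependency-preserving

Lossless test: (DE)⁺ = {DE}, which is a superkey of neither fragment — lossy.
Dependency preservation: every FD's attributes lie within a single fragment, so each can be enforced locally — preserved.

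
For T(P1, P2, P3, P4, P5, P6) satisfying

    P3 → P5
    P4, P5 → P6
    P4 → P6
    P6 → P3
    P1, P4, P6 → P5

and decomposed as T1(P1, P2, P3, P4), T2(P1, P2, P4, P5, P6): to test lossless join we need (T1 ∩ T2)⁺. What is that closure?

P1, P2, P3, P4, P5, P6

T1 ∩ T2 = {P1, P2, P4}.
P4 → P6 applies, adding P6
P6 → P3 applies, adding P3
P1, P4, P6 → P5 applies, adding P5
Closure: {P1, P2, P3, P4, P5, P6}.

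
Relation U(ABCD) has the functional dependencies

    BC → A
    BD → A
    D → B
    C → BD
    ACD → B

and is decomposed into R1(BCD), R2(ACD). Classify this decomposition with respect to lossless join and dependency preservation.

Lossless test: (CD)⁺ = {ABCD}, which contains all of one fragment — lossless.
Dependency preservation: BC → A; BD → A; ACD → B are not contained in any single fragment, but the restricted closure of each left-hand side across the fragments still reaches the right-hand side; the remaining FDs each lie inside some fragment. All dependencies are preserved.

lossless and dependency-preserving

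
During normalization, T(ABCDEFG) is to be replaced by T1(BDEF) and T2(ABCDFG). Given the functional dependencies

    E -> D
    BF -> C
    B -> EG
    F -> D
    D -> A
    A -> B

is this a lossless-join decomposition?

Yes

Common attributes: T1 ∩ T2 = {BDF}.
Closure of {BDF}: BF → C applies, adding C; B → EG applies, adding EG; D → A applies, adding A. So (BDF)⁺ = {ABCDEFG}.
This closure contains every attribute of T1, so T1 ∩ T2 → T1. The join is lossless.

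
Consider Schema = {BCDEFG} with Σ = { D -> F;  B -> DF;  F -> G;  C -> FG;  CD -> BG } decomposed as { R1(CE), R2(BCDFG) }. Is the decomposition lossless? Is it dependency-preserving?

lossy but dependency-preserving

Lossless test: (C)⁺ = {CFG}, which is a superkey of neither fragment — lossy.
Dependency preservation: every FD's attributes lie within a single fragment, so each can be enforced locally — preserved.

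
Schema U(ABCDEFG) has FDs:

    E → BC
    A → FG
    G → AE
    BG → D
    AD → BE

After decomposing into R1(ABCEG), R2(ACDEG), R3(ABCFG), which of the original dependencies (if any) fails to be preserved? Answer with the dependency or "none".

none

E → BC lies within R1.
A → FG lies within R3.
G → AE lies within R1.
BG → D: restricted closure across fragments reaches D.
AD → BE: restricted closure across fragments reaches BE.
Every dependency is enforceable on the fragments, so the decomposition is dependency-preserving.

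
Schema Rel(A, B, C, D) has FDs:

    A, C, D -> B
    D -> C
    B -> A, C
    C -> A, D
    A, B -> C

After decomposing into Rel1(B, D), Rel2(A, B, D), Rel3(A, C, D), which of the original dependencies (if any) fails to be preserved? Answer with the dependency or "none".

A, C, D → B: restricted closure across fragments reaches B.
D → C lies within Rel3.
B → A, C: restricted closure across fragments reaches A, C.
C → A, D lies within Rel3.
A, B → C: restricted closure across fragments reaches C.
Every dependency is enforceable on the fragments, so the decomposition is dependency-preserving.

none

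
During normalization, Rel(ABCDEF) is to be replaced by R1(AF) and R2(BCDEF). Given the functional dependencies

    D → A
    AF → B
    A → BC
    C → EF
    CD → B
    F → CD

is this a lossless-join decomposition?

Yes

Common attributes: R1 ∩ R2 = {F}.
Closure of {F}: F → CD applies, adding CD; D → A applies, adding A; AF → B applies, adding B; C → EF applies, adding E. So (F)⁺ = {ABCDEF}.
This closure contains every attribute of R1, so R1 ∩ R2 → R1. The join is lossless.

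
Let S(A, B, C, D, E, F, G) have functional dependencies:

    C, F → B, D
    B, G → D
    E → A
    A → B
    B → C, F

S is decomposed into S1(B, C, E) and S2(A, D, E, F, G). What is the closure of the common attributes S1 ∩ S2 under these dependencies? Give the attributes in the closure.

S1 ∩ S2 = {E}.
E → A applies, adding A
A → B applies, adding B
B → C, F applies, adding C, F
C, F → B, D applies, adding D
Closure: {A, B, C, D, E, F}.

A, B, C, D, E, F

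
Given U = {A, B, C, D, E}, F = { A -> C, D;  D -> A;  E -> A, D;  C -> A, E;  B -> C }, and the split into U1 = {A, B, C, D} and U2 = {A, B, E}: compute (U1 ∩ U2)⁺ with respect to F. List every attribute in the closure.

A, B, C, D, E

U1 ∩ U2 = {A, B}.
A → C, D applies, adding C, D
C → A, E applies, adding E
Closure: {A, B, C, D, E}.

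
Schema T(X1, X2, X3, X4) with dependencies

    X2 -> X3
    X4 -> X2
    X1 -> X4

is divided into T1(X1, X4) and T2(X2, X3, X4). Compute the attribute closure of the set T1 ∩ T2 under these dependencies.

X2, X3, X4

T1 ∩ T2 = {X4}.
X4 → X2 applies, adding X2
X2 → X3 applies, adding X3
Closure: {X2, X3, X4}.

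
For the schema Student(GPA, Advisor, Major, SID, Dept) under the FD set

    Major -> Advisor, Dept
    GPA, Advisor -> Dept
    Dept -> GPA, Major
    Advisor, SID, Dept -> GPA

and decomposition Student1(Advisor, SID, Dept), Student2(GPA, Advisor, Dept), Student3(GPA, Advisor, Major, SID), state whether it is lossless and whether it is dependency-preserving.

Lossless test (chase): Rows 2 and 3 agree on GPA, Advisor; apply GPA, Advisor→Dept and equate their Dept entries. Rows 1 and 2 agree on Dept; apply Dept→GPA, Major and equate their GPA, Major entries. Rows 1 and 3 agree on Dept; apply Dept→GPA, Major and equate their GPA, Major entries. Row 1 is now all distinguished symbols — the join is lossless.
Dependency preservation: Major → Advisor, Dept; Dept → GPA, Major; Advisor, SID, Dept → GPA are not contained in any single fragment, but the restricted closure of each left-hand side across the fragments still reaches the right-hand side; the remaining FDs each lie inside some fragment. All dependencies are preserved.

lossless and dependency-preserving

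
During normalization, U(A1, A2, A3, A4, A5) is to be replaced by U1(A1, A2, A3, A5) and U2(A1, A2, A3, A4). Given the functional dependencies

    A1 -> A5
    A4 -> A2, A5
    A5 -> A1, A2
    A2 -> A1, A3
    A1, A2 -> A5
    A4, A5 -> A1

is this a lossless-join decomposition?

Yes

Common attributes: U1 ∩ U2 = {A1, A2, A3}.
Closure of {A1, A2, A3}: A1 → A5 applies, adding A5. So (A1, A2, A3)⁺ = {A1, A2, A3, A5}.
This closure contains every attribute of U1, so U1 ∩ U2 → U1. The join is lossless.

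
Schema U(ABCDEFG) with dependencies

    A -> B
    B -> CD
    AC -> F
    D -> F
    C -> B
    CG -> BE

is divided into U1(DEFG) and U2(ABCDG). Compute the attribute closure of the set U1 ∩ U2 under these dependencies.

DFG

U1 ∩ U2 = {DG}.
D → F applies, adding F
Closure: {DFG}.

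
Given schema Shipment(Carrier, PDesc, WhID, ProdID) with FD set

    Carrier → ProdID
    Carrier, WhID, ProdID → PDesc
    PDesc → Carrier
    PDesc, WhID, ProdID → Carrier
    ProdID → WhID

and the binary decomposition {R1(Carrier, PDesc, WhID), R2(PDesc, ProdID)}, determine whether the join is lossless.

Common attributes: R1 ∩ R2 = {PDesc}.
Closure of {PDesc}: PDesc → Carrier applies, adding Carrier; Carrier → ProdID applies, adding ProdID; ProdID → WhID applies, adding WhID. So (PDesc)⁺ = {Carrier, PDesc, WhID, ProdID}.
This closure contains every attribute of R1, so R1 ∩ R2 → R1. The join is lossless.

Yes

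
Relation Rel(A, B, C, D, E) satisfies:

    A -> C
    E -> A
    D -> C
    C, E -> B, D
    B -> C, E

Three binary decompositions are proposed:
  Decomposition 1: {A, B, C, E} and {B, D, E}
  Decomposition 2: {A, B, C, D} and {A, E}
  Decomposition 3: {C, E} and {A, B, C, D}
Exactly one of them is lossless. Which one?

Decomposition 1

Decomposition 1: common = {B, E}, closure = {A, B, C, D, E} → lossless.
Decomposition 2: common = {A}, closure = {A, C} → lossy.
Decomposition 3: common = {C}, closure = {C} → lossy.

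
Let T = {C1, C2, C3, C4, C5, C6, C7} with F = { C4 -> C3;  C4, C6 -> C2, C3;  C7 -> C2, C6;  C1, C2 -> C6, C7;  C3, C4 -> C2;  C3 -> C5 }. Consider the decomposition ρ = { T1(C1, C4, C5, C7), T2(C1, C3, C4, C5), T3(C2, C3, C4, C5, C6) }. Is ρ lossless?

Chase test. Columns are C1, C2, C3, C4, C5, C6, C7; row i has aⱼ where attribute j ∈ Ti, else bᵢⱼ.
Initial tableau (one row per fragment):
  row 1: a1 b12 b13 a4 a5 b16 a7
  row 2: a1 b22 a3 a4 a5 b26 b27
  row 3: b31 a2 a3 a4 a5 a6 b37
Rows 1 and 2 agree on C4; apply C4→C3 and equate their C3 entries.
Rows 1 and 2 agree on C3, C4; apply C3, C4→C2 and equate their C2 entries.
Rows 1 and 3 agree on C3, C4; apply C3, C4→C2 and equate their C2 entries.
Rows 1 and 2 agree on C1, C2; apply C1, C2→C6, C7 and equate their C6, C7 entries.
No row becomes fully distinguished — the join is lossy.

No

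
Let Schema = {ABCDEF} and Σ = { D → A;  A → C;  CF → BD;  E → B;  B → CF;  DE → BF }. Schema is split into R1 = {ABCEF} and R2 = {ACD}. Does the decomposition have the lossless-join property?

No

Common attributes: R1 ∩ R2 = {AC}.
No dependency enlarges {AC}, so (AC)⁺ = {AC}.
The closure contains neither all of R1 = {ABCEF} nor all of R2 = {ACD}, so the common attributes are not a superkey of either fragment. The join is lossy.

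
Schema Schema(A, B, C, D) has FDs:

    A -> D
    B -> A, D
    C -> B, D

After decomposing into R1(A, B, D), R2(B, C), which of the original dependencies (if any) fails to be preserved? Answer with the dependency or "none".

A → D lies within R1.
B → A, D lies within R1.
C → B, D: restricted closure across fragments reaches B, D.
Every dependency is enforceable on the fragments, so the decomposition is dependency-preserving.

none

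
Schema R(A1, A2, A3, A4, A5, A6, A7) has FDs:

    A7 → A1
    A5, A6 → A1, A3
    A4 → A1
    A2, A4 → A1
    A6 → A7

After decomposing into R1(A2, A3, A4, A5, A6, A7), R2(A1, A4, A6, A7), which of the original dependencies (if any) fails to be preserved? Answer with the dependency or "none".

none

A7 → A1 lies within R2.
A5, A6 → A1, A3: restricted closure across fragments reaches A1, A3.
A4 → A1 lies within R2.
A2, A4 → A1: restricted closure across fragments reaches A1.
A6 → A7 lies within R1.
Every dependency is enforceable on the fragments, so the decomposition is dependency-preserving.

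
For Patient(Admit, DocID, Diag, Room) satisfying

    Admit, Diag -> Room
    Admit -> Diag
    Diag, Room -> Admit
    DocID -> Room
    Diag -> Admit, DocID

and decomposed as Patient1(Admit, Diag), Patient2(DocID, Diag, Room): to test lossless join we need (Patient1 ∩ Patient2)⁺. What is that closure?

Patient1 ∩ Patient2 = {Diag}.
Diag → Admit, DocID applies, adding Admit, DocID
Admit, Diag → Room applies, adding Room
Closure: {Admit, DocID, Diag, Room}.

Admit, DocID, Diag, Room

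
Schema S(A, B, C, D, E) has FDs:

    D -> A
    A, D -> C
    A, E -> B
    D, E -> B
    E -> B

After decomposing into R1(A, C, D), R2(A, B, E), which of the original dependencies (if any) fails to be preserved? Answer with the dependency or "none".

none

D → A lies within R1.
A, D → C lies within R1.
A, E → B lies within R2.
D, E → B: restricted closure across fragments reaches B.
E → B lies within R2.
Every dependency is enforceable on the fragments, so the decomposition is dependency-preserving.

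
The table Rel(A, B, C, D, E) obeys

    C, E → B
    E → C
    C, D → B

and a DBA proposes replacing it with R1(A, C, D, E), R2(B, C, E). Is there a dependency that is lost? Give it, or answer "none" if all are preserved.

C, D → B

Check C, D → B: no single fragment contains all of {B, C, D}, and the restricted closure of {C, D} across the fragments never reaches {B}.
C, E → B is preserved.
E → C is preserved.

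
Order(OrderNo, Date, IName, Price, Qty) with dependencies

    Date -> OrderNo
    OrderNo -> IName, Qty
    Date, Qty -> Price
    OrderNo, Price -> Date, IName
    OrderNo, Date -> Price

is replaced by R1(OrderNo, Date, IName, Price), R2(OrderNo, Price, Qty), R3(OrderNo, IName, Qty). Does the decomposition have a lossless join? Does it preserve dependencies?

lossless and dependency-preserving

Lossless test (chase): Rows 1 and 2 agree on OrderNo; apply OrderNo→IName, Qty and equate their IName, Qty entries. Rows 1 and 2 agree on OrderNo, Price; apply OrderNo, Price→Date, IName and equate their Date, IName entries. Row 1 is now all distinguished symbols — the join is lossless.
Dependency preservation: Date, Qty → Price is not contained in any single fragment, but the restricted closure of its left-hand side across the fragments still reaches the right-hand side; the remaining FDs each lie inside some fragment. All dependencies are preserved.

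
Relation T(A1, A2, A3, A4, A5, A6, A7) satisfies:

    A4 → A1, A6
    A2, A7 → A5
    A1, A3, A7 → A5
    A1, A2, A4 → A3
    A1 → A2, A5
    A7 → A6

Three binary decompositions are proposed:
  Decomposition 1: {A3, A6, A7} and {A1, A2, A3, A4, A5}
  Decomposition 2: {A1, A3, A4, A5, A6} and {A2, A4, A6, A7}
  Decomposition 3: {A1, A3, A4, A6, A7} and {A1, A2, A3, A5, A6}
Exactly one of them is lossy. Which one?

Decomposition 1

Decomposition 1: common = {A3}, closure = {A3} → lossy.
Decomposition 2: common = {A4, A6}, closure = {A1, A2, A3, A4, A5, A6} → lossless.
Decomposition 3: common = {A1, A3, A6}, closure = {A1, A2, A3, A5, A6} → lossless.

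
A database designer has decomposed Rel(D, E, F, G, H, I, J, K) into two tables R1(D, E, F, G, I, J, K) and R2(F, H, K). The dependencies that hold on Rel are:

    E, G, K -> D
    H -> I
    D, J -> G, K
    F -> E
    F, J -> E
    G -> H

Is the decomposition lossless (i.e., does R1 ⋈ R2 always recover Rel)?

Common attributes: R1 ∩ R2 = {F, K}.
Closure of {F, K}: F → E applies, adding E. So (F, K)⁺ = {E, F, K}.
The closure contains neither all of R1 = {D, E, F, G, I, J, K} nor all of R2 = {F, H, K}, so the common attributes are not a superkey of either fragment. The join is lossy.

No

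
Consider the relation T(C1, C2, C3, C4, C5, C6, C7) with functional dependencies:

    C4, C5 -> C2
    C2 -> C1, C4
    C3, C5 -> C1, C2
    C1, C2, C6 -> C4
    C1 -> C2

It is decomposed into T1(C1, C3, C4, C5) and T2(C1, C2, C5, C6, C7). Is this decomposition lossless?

No

Common attributes: T1 ∩ T2 = {C1, C5}.
Closure of {C1, C5}: C1 → C2 applies, adding C2; C2 → C1, C4 applies, adding C4. So (C1, C5)⁺ = {C1, C2, C4, C5}.
The closure contains neither all of T1 = {C1, C3, C4, C5} nor all of T2 = {C1, C2, C5, C6, C7}, so the common attributes are not a superkey of either fragment. The join is lossy.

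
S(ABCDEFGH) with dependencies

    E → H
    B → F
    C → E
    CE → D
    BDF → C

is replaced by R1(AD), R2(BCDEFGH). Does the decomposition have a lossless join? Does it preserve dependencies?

Lossless test: (D)⁺ = {D}, which is a superkey of neither fragment — lossy.
Dependency preservation: every FD's attributes lie within a single fragment, so each can be enforced locally — preserved.

lossy but dependency-preserving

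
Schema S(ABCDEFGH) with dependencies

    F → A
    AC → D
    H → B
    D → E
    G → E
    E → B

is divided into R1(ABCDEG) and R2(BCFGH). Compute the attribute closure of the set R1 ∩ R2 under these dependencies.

R1 ∩ R2 = {BCG}.
G → E applies, adding E
Closure: {BCEG}.

BCEG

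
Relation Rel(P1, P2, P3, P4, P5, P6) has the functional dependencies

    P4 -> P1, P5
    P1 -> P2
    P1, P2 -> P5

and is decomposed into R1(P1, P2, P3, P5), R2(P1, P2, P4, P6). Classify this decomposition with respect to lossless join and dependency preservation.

Lossless test: (P1, P2)⁺ = {P1, P2, P5}, which is a superkey of neither fragment — lossy.
Dependency preservation: P4 → P1, P5 is not contained in any single fragment, but the restricted closure of its left-hand side across the fragments still reaches the right-hand side; the remaining FDs each lie inside some fragment. All dependencies are preserved.

lossy but dependency-preserving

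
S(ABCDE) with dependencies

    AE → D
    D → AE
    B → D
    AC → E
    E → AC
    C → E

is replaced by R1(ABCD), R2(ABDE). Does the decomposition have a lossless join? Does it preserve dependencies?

Lossless test: (ABD)⁺ = {ABCDE}, which contains all of one fragment — lossless.
Dependency preservation: AC → E; E → AC; C → E are not contained in any single fragment, but the restricted closure of each left-hand side across the fragments still reaches the right-hand side; the remaining FDs each lie inside some fragment. All dependencies are preserved.

lossless and dependency-preserving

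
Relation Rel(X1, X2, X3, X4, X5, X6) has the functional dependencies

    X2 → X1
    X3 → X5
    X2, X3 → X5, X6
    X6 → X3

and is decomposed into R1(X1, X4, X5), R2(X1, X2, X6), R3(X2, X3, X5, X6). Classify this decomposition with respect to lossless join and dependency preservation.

Lossless test (chase): Rows 2 and 3 agree on X2; apply X2→X1 and equate their X1 entries. Rows 2 and 3 agree on X6; apply X6→X3 and equate their X3 entries. Rows 2 and 3 agree on X3; apply X3→X5 and equate their X5 entries. No row becomes fully distinguished — the join is lossy.
Dependency preservation: every FD's attributes lie within a single fragment, so each can be enforced locally — preserved.

lossy but dependency-preserving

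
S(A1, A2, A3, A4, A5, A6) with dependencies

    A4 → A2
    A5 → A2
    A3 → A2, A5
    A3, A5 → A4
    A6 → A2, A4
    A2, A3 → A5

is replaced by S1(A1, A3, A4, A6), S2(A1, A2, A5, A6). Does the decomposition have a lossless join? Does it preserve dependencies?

Lossless test: (A1, A6)⁺ = {A1, A2, A4, A6}, which is a superkey of neither fragment — lossy.
Dependency preservation: the restricted closure of {A4} across the fragments never reaches {A2}, so A4 → A2 cannot be enforced without a join — not preserved.

lossy and not dependency-preserving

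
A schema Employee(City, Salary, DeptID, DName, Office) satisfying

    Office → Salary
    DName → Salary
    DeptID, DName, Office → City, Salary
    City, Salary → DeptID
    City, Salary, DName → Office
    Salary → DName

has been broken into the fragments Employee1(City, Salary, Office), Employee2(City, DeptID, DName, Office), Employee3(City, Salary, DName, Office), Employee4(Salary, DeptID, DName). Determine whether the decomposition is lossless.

Yes

Chase test. Columns are City, Salary, DeptID, DName, Office; row i has aⱼ where attribute j ∈ Employeei, else bᵢⱼ.
Initial tableau (one row per fragment):
  row 1: a1 a2 b13 b14 a5
  row 2: a1 b22 a3 a4 a5
  row 3: a1 a2 b33 a4 a5
  row 4: b41 a2 a3 a4 b45
Rows 1 and 2 agree on Office; apply Office→Salary and equate their Salary entries.
Rows 1 and 2 agree on City, Salary; apply City, Salary→DeptID and equate their DeptID entries.
Rows 1 and 3 agree on City, Salary; apply City, Salary→DeptID and equate their DeptID entries.
Rows 1 and 2 agree on Salary; apply Salary→DName and equate their DName entries.
Row 1 is now all distinguished symbols — the join is lossless.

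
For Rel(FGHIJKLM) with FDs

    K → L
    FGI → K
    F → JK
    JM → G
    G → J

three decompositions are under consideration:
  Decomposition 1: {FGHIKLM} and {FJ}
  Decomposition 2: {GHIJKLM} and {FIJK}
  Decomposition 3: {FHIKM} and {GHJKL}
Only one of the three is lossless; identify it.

Decomposition 1

Decomposition 1: common = {F}, closure = {FJKL} → lossless.
Decomposition 2: common = {IJK}, closure = {IJKL} → lossy.
Decomposition 3: common = {HK}, closure = {HKL} → lossy.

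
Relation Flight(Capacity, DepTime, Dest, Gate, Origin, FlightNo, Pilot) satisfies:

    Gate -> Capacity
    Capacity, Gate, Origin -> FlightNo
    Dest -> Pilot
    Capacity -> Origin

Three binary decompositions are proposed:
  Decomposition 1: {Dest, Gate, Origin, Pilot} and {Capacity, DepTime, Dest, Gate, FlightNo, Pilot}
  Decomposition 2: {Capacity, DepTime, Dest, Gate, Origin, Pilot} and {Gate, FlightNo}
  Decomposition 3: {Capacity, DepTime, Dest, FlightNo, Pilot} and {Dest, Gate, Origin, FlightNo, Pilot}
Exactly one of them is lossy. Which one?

Decomposition 3

Decomposition 1: common = {Dest, Gate, Pilot}, closure = {Capacity, Dest, Gate, Origin, FlightNo, Pilot} → lossless.
Decomposition 2: common = {Gate}, closure = {Capacity, Gate, Origin, FlightNo} → lossless.
Decomposition 3: common = {Dest, FlightNo, Pilot}, closure = {Dest, FlightNo, Pilot} → lossy.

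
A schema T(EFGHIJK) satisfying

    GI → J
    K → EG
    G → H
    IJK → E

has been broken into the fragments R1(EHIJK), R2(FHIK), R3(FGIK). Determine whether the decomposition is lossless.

Yes

Chase test. Columns are EFGHIJK; row i has aⱼ where attribute j ∈ Ri, else bᵢⱼ.
Initial tableau (one row per fragment):
  row 1: a1 b12 b13 a4 a5 a6 a7
  row 2: b21 a2 b23 a4 a5 b26 a7
  row 3: b31 a2 a3 b34 a5 b36 a7
Rows 1 and 2 agree on K; apply K→EG and equate their EG entries.
Rows 1 and 3 agree on K; apply K→EG and equate their EG entries.
Rows 1 and 3 agree on G; apply G→H and equate their H entries.
Rows 1 and 2 agree on GI; apply GI→J and equate their J entries.
Rows 1 and 3 agree on GI; apply GI→J and equate their J entries.
Row 2 is now all distinguished symbols — the join is lossless.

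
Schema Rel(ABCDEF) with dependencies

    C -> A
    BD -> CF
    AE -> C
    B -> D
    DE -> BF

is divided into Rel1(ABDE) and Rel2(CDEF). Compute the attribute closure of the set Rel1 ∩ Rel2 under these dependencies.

Rel1 ∩ Rel2 = {DE}.
DE → BF applies, adding BF
BD → CF applies, adding C
C → A applies, adding A
Closure: {ABCDEF}.

ABCDEF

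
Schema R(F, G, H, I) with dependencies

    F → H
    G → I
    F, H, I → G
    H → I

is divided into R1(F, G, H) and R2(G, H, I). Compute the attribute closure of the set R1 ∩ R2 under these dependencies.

R1 ∩ R2 = {G, H}.
G → I applies, adding I
Closure: {G, H, I}.

G, H, I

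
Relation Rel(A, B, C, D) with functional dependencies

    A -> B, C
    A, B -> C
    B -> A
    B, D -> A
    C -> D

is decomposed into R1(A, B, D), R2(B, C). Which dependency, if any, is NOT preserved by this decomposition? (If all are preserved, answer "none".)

C -> D

Check C → D: no single fragment contains all of {C, D}, and the restricted closure of {C} across the fragments never reaches {D}.
A → B, C is preserved.
A, B → C is preserved.
B → A is preserved.
B, D → A is preserved.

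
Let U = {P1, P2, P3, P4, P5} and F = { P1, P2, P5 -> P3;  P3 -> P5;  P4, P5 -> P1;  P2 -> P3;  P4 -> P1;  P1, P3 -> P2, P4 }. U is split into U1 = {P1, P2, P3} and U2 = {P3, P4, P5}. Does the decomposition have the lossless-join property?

No

Common attributes: U1 ∩ U2 = {P3}.
Closure of {P3}: P3 → P5 applies, adding P5. So (P3)⁺ = {P3, P5}.
The closure contains neither all of U1 = {P1, P2, P3} nor all of U2 = {P3, P4, P5}, so the common attributes are not a superkey of either fragment. The join is lossy.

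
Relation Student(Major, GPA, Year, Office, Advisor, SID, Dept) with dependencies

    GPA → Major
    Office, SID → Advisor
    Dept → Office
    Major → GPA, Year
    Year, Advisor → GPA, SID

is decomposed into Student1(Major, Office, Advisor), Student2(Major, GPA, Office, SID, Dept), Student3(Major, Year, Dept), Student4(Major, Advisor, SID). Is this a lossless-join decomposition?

Chase test. Columns are Major, GPA, Year, Office, Advisor, SID, Dept; row i has aⱼ where attribute j ∈ Studenti, else bᵢⱼ.
Initial tableau (one row per fragment):
  row 1: a1 b12 b13 a4 a5 b16 b17
  row 2: a1 a2 b23 a4 b25 a6 a7
  row 3: a1 b32 a3 b34 b35 b36 a7
  row 4: a1 b42 b43 b44 a5 a6 b47
Rows 2 and 3 agree on Dept; apply Dept→Office and equate their Office entries.
Rows 1 and 2 agree on Major; apply Major→GPA, Year and equate their GPA, Year entries.
Rows 1 and 3 agree on Major; apply Major→GPA, Year and equate their GPA, Year entries.
Rows 1 and 4 agree on Major; apply Major→GPA, Year and equate their GPA, Year entries.
Rows 1 and 4 agree on Year, Advisor; apply Year, Advisor→GPA, SID and equate their GPA, SID entries.
Rows 1 and 2 agree on Office, SID; apply Office, SID→Advisor and equate their Advisor entries.
Row 2 is now all distinguished symbols — the join is lossless.

Yes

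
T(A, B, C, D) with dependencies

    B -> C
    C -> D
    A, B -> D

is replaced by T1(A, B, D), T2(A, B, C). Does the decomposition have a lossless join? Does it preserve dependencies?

Lossless test: (A, B)⁺ = {A, B, C, D}, which contains all of one fragment — lossless.
Dependency preservation: the restricted closure of {C} across the fragments never reaches {D}, so C → D cannot be enforced without a join — not preserved.

lossless but not dependency-preserving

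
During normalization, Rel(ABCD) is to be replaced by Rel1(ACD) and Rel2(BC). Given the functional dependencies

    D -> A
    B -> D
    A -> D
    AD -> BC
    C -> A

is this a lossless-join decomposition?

Common attributes: Rel1 ∩ Rel2 = {C}.
Closure of {C}: C → A applies, adding A; A → D applies, adding D; AD → BC applies, adding B. So (C)⁺ = {ABCD}.
This closure contains every attribute of Rel1, so Rel1 ∩ Rel2 → Rel1. The join is lossless.

Yes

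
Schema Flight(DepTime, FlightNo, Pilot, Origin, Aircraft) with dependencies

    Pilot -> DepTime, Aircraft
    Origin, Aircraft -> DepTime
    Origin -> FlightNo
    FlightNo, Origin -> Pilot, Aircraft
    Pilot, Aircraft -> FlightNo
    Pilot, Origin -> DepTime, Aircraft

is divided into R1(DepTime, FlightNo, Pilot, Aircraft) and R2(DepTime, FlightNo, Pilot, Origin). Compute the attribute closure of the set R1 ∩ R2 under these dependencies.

R1 ∩ R2 = {DepTime, FlightNo, Pilot}.
Pilot → DepTime, Aircraft applies, adding Aircraft
Closure: {DepTime, FlightNo, Pilot, Aircraft}.

DepTime, FlightNo, Pilot, Aircraft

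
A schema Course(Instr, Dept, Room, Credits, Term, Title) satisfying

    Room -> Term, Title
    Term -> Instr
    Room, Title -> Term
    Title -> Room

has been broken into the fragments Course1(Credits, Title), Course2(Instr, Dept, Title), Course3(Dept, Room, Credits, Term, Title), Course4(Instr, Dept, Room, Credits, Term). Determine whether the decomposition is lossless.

Yes

Chase test. Columns are Instr, Dept, Room, Credits, Term, Title; row i has aⱼ where attribute j ∈ Coursei, else bᵢⱼ.
Initial tableau (one row per fragment):
  row 1: b11 b12 b13 a4 b15 a6
  row 2: a1 a2 b23 b24 b25 a6
  row 3: b31 a2 a3 a4 a5 a6
  row 4: a1 a2 a3 a4 a5 b46
Rows 3 and 4 agree on Room; apply Room→Term, Title and equate their Term, Title entries.
Rows 3 and 4 agree on Term; apply Term→Instr and equate their Instr entries.
Rows 1 and 2 agree on Title; apply Title→Room and equate their Room entries.
Rows 1 and 3 agree on Title; apply Title→Room and equate their Room entries.
Rows 1 and 2 agree on Room; apply Room→Term, Title and equate their Term, Title entries.
Rows 1 and 3 agree on Room; apply Room→Term, Title and equate their Term, Title entries.
Rows 1 and 2 agree on Term; apply Term→Instr and equate their Instr entries.
Row 3 is now all distinguished symbols — the join is lossless.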